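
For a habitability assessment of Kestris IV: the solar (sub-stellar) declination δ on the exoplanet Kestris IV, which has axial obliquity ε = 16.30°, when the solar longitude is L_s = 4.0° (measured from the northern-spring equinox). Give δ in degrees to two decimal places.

sin δ = sin ε · sin L_s = sin 16.30° × sin 4.0° = 0.019578.
δ = arcsin(0.019578) = +1.12°.

δ = +1.12°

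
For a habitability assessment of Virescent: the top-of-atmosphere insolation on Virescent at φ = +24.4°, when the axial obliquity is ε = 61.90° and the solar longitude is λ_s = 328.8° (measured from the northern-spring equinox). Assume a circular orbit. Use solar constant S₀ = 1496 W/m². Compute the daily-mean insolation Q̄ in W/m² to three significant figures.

Solar declination: sin δ = sin ε · sin λ_s = sin 61.90° × sin 328.8° = -0.45697, so δ = -27.191°.
cos H₀ = −tan(+24.4°) tan(-27.191°) = 0.2330, H₀ = 1.3356 rad.
Bracket: H₀ sin φ sin δ + cos φ cos δ sin H₀ = 1.3356×0.41310×-0.45697 + 0.91068×0.88948×0.97247 = -0.252127 + 0.787731 = 0.535604.
Q̄ = (S₀/π) × [bracket] = (1496/π) × 0.535604 = 255.1 W/m².

Q̄ ≈ 255 W/m²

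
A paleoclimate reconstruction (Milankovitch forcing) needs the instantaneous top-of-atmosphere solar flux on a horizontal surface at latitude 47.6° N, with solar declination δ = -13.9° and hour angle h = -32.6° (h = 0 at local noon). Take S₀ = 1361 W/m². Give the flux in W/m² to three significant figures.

509 W/m²

cos θ_z = sin φ sin δ + cos φ cos δ cos h = -0.177398 + 0.551433 = 0.374035.
Flux = S₀ · cos θ_z = 1361 × 0.374035 = 509.1 W/m².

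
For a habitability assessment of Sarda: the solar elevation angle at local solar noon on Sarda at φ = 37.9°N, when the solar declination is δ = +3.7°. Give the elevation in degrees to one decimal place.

55.8°

At local noon the hour angle is zero, so the zenith angle equals |φ − δ| = |+37.9° − (+3.700°)| = 34.200°.
Elevation = 90° − 34.200° = 55.8°.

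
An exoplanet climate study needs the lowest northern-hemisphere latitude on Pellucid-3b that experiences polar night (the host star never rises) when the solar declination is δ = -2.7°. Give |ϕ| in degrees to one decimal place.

Polar night requires cos h₀ = −tan ϕ tan δ ≥ 1, i.e. tan ϕ tan δ ≤ −1.
The boundary is |tan ϕ| · |tan δ| = 1, so |ϕ| = 90° − |δ| = 90° − 2.7° = 87.3° in the northern hemisphere.

|ϕ| = 87.3°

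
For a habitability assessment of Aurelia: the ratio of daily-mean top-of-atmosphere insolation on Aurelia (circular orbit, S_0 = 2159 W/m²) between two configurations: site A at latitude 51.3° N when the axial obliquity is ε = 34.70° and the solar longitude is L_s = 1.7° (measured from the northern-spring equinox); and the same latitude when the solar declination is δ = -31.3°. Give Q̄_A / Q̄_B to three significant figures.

Q̄_A / Q̄_B ≈ 10.7

— Configuration A (ϕ=+51.3°):
Solar declination: sin δ = sin ε · sin L_s = sin 34.70° × sin 1.7° = 0.01689, so δ = +0.968°.
cos h₀ = −tan(+51.3°) tan(+0.968°) = -0.0211, h₀ = 1.5919 rad.
Bracket: h₀ sin ϕ sin δ + cos ϕ cos δ sin h₀ = 1.5919×0.78043×0.01689 + 0.62524×0.99986×0.99978 = 0.020984 + 0.625015 = 0.645999.
Q̄ = (S_0/π) × [bracket] = (2159/π) × 0.645999 = 443.95 W/m².
— Configuration B (ϕ=+51.3°):
cos h₀ = −tan(+51.3°) tan(-31.300°) = 0.7589, h₀ = 0.7091 rad.
Bracket: h₀ sin ϕ sin δ + cos ϕ cos δ sin h₀ = 0.7091×0.78043×-0.51952 + 0.62524×0.85446×0.65118 = -0.287504 + 0.347888 = 0.060384.
Q̄ = (S_0/π) × [bracket] = (2159/π) × 0.060384 = 41.498 W/m².
Ratio Q̄_A / Q̄_B = 443.95 / 41.498 = 10.70.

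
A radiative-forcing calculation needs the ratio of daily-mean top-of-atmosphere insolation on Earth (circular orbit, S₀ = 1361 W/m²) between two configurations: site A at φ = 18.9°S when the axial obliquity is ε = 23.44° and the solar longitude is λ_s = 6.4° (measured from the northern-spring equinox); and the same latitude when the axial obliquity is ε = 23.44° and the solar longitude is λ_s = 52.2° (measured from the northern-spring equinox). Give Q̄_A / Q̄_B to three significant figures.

— Configuration A (φ=-18.9°):
Solar declination: sin δ = sin ε · sin λ_s = sin 23.44° × sin 6.4° = 0.04434, so δ = +2.541°.
cos H₀ = −tan(-18.9°) tan(+2.541°) = 0.0152, H₀ = 1.5556 rad.
Bracket: H₀ sin φ sin δ + cos φ cos δ sin H₀ = 1.5556×-0.32392×0.04434 + 0.94609×0.99902×0.99988 = -0.022342 + 0.945049 = 0.922707.
Q̄ = (S₀/π) × [bracket] = (1361/π) × 0.922707 = 399.73 W/m².
— Configuration B (φ=-18.9°):
Solar declination: sin δ = sin ε · sin λ_s = sin 23.44° × sin 52.2° = 0.31431, so δ = +18.319°.
cos H₀ = −tan(-18.9°) tan(+18.319°) = 0.1134, H₀ = 1.4572 rad.
Bracket: H₀ sin φ sin δ + cos φ cos δ sin H₀ = 1.4572×-0.32392×0.31431 + 0.94609×0.94932×0.99355 = -0.148359 + 0.892349 = 0.743990.
Q̄ = (S₀/π) × [bracket] = (1361/π) × 0.743990 = 322.31 W/m².
Ratio Q̄_A / Q̄_B = 399.73 / 322.31 = 1.240.

Q̄_A / Q̄_B ≈ 1.24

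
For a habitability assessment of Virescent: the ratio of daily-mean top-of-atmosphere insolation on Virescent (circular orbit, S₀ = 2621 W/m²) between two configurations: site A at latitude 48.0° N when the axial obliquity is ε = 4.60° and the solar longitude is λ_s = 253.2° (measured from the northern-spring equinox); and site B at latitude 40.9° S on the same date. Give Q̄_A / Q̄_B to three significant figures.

Q̄_A / Q̄_B ≈ 0.695

— Configuration A (φ=+48.0°):
Solar declination: sin δ = sin ε · sin λ_s = sin 4.60° × sin 253.2° = -0.07678, so δ = -4.403°.
cos H₀ = −tan(+48.0°) tan(-4.403°) = 0.0855, H₀ = 1.4852 rad.
Bracket: H₀ sin φ sin δ + cos φ cos δ sin H₀ = 1.4852×0.74314×-0.07678 + 0.66913×0.99705×0.99634 = -0.084743 + 0.664714 = 0.579971.
Q̄ = (S₀/π) × [bracket] = (2621/π) × 0.579971 = 483.86 W/m².
— Configuration B (φ=-40.9°):
cos H₀ = −tan(-40.9°) tan(-4.403°) = -0.0667, H₀ = 1.6375 rad.
Bracket: H₀ sin φ sin δ + cos φ cos δ sin H₀ = 1.6375×-0.65474×-0.07678 + 0.75585×0.99705×0.99777 = 0.082319 + 0.751940 = 0.834259.
Q̄ = (S₀/π) × [bracket] = (2621/π) × 0.834259 = 696.01 W/m².
Ratio Q̄_A / Q̄_B = 483.86 / 696.01 = 0.6952.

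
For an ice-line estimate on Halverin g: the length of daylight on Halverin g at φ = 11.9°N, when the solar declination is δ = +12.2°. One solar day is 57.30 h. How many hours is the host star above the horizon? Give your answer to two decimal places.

29.48 h

cos H₀ = −tan φ · tan δ = −tan(+11.9°) × tan(+12.200°) = -0.0456, so H₀ = 1.6164 rad = 92.61°.
Daylight = 2H₀/(2π) × 57.30 h = (1.6164/π) × 57.30 = 29.48 h.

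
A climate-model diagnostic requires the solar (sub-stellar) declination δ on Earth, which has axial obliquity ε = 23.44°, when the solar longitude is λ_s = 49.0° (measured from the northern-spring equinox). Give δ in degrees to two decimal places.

δ = +17.47°

sin δ = sin ε · sin λ_s = sin 23.44° × sin 49.0° = 0.300215.
δ = arcsin(0.300215) = +17.47°.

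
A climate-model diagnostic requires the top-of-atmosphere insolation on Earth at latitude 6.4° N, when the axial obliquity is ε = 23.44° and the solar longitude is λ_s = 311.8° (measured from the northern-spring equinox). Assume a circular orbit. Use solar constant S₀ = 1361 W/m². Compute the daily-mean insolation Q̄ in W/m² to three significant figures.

Solar declination: sin δ = sin ε · sin λ_s = sin 23.44° × sin 311.8° = -0.29654, so δ = -17.250°.
cos H₀ = −tan(+6.4°) tan(-17.250°) = 0.0348, H₀ = 1.5360 rad.
Bracket: H₀ sin φ sin δ + cos φ cos δ sin H₀ = 1.5360×0.11147×-0.29654 + 0.99377×0.95502×0.99939 = -0.050773 + 0.948491 = 0.897718.
Q̄ = (S₀/π) × [bracket] = (1361/π) × 0.897718 = 388.9 W/m².

Q̄ ≈ 389 W/m²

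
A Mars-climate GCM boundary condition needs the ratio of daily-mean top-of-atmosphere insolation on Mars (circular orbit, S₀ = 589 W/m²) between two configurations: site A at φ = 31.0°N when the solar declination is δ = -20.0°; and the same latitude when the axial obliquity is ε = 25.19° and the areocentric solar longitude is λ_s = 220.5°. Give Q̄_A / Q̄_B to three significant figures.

— Configuration A (φ=+31.0°):
cos H₀ = −tan(+31.0°) tan(-20.000°) = 0.2187, H₀ = 1.3503 rad.
Bracket: H₀ sin φ sin δ + cos φ cos δ sin H₀ = 1.3503×0.51504×-0.34202 + 0.85717×0.93969×0.97579 = -0.237861 + 0.785974 = 0.548113.
Q̄ = (S₀/π) × [bracket] = (589/π) × 0.548113 = 102.76 W/m².
— Configuration B (φ=+31.0°):
sin δ = sin 25.19° × sin 220.5° = -0.27642, so δ = -16.047°.
cos H₀ = −tan(+31.0°) tan(-16.047°) = 0.1728, H₀ = 1.3971 rad.
Bracket: H₀ sin φ sin δ + cos φ cos δ sin H₀ = 1.3971×0.51504×-0.27642 + 0.85717×0.96104×0.98495 = -0.198901 + 0.811377 = 0.612476.
Q̄ = (S₀/π) × [bracket] = (589/π) × 0.612476 = 114.83 W/m².
Ratio Q̄_A / Q̄_B = 102.76 / 114.83 = 0.8949.

Q̄_A / Q̄_B ≈ 0.895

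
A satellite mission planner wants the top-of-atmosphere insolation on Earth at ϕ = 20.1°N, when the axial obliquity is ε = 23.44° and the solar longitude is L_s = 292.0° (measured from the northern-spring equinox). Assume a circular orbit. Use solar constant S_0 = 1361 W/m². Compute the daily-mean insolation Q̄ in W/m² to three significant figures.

Q̄ ≈ 296 W/m²

Solar declination: sin δ = sin ε · sin L_s = sin 23.44° × sin 292.0° = -0.36882, so δ = -21.643°.
cos h₀ = −tan(+20.1°) tan(-21.643°) = 0.1452, h₀ = 1.4251 rad.
Bracket: h₀ sin ϕ sin δ + cos ϕ cos δ sin h₀ = 1.4251×0.34366×-0.36882 + 0.93909×0.92950×0.98940 = -0.180630 + 0.863632 = 0.683002.
Q̄ = (S_0/π) × [bracket] = (1361/π) × 0.683002 = 295.9 W/m².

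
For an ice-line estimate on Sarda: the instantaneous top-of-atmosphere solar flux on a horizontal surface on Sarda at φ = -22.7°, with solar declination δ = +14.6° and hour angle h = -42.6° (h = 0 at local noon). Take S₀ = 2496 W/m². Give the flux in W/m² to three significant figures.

cos θ_z = sin φ sin δ + cos φ cos δ cos h = -0.097275 + 0.657150 = 0.559875.
Flux = S₀ · cos θ_z = 2496 × 0.559875 = 1397 W/m².

1.40e+03 W/m²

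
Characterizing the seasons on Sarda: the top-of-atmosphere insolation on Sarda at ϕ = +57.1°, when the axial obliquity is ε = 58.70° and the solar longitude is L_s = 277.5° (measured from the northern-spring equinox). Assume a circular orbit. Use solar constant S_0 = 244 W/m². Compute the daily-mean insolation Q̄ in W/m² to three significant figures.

Q̄ ≈ 0.00 W/m²

Solar declination: sin δ = sin ε · sin L_s = sin 58.70° × sin 277.5° = -0.84715, so δ = -57.903°.
cos h₀ = −tan(+57.1°) tan(-57.903°) = 2.4644 ≥ 1 ⇒ polar night, h₀ = 0 and Q̄ = 0.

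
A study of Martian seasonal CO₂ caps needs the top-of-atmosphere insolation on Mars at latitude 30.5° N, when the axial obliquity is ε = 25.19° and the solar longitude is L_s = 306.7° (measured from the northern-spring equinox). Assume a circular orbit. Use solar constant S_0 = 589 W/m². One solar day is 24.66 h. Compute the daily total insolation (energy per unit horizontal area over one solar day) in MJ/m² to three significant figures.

Solar declination: sin δ = sin ε · sin L_s = sin 25.19° × sin 306.7° = -0.34125, so δ = -19.953°.
cos h₀ = −tan(+30.5°) tan(-19.953°) = 0.2139, h₀ = 1.3553 rad.
Bracket: h₀ sin ϕ sin δ + cos ϕ cos δ sin h₀ = 1.3553×0.50754×-0.34125 + 0.86163×0.93997×0.97687 = -0.234735 + 0.791173 = 0.556438.
Q̄ = (S_0/π) × [bracket] = (589/π) × 0.556438 = 104.32 W/m².
Daily total = Q̄ × 24.66 h × 3600 s/h = 104.32 × 24.66 × 3600 / 10⁶ = 9.261 MJ/m².

9.26 MJ/m²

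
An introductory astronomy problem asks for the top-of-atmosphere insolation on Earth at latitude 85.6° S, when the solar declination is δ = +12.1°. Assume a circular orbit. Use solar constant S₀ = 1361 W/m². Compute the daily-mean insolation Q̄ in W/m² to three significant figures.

cos H₀ = −tan(-85.6°) tan(+12.100°) = 2.7861 ≥ 1 ⇒ polar night, H₀ = 0 and Q̄ = 0.

Q̄ ≈ 0.00 W/m²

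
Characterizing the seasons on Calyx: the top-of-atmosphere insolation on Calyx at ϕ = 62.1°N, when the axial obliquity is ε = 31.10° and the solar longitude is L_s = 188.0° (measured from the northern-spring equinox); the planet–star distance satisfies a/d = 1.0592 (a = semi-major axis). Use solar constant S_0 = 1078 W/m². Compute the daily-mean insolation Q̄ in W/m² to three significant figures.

Solar declination: sin δ = sin ε · sin L_s = sin 31.10° × sin 188.0° = -0.07189, so δ = -4.122°.
cos h₀ = −tan(+62.1°) tan(-4.122°) = 0.1361, h₀ = 1.4342 rad.
Bracket: h₀ sin ϕ sin δ + cos ϕ cos δ sin h₀ = 1.4342×0.88377×-0.07189 + 0.46793×0.99741×0.99069 = -0.091121 + 0.462373 = 0.371252.
Inverse-square distance factor (a/d)² = 1.0592² = 1.121905.
Q̄ = (S_0/π) × 1.121905 × [bracket] = (1078/π) × 1.121905 × 0.371252 = 142.9 W/m².

Q̄ ≈ 143 W/m²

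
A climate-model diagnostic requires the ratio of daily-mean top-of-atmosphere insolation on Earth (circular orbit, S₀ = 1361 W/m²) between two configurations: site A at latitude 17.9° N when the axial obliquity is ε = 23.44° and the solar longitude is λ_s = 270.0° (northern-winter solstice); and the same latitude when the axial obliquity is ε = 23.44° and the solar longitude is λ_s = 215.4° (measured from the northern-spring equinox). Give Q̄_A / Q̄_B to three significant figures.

— Configuration A (φ=+17.9°):
Solar declination: sin δ = sin ε · sin λ_s = sin 23.44° × sin 270.0° = -0.39779, so δ = -23.440°.
cos H₀ = −tan(+17.9°) tan(-23.440°) = 0.1400, H₀ = 1.4303 rad.
Bracket: H₀ sin φ sin δ + cos φ cos δ sin H₀ = 1.4303×0.30736×-0.39779 + 0.95159×0.91748×0.99015 = -0.174875 + 0.864465 = 0.689590.
Q̄ = (S₀/π) × [bracket] = (1361/π) × 0.689590 = 298.74 W/m².
— Configuration B (φ=+17.9°):
Solar declination: sin δ = sin ε · sin λ_s = sin 23.44° × sin 215.4° = -0.23043, so δ = -13.322°.
cos H₀ = −tan(+17.9°) tan(-13.322°) = 0.0765, H₀ = 1.4942 rad.
Bracket: H₀ sin φ sin δ + cos φ cos δ sin H₀ = 1.4942×0.30736×-0.23043 + 0.95159×0.97309×0.99707 = -0.105827 + 0.923270 = 0.817443.
Q̄ = (S₀/π) × [bracket] = (1361/π) × 0.817443 = 354.13 W/m².
Ratio Q̄_A / Q̄_B = 298.74 / 354.13 = 0.8436.

Q̄_A / Q̄_B ≈ 0.844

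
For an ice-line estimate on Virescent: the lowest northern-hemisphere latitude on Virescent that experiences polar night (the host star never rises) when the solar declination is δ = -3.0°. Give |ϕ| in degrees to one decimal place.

Polar night requires cos h₀ = −tan ϕ tan δ ≥ 1, i.e. tan ϕ tan δ ≤ −1.
The boundary is |tan ϕ| · |tan δ| = 1, so |ϕ| = 90° − |δ| = 90° − 3.0° = 87.0° in the northern hemisphere.

|ϕ| = 87.0°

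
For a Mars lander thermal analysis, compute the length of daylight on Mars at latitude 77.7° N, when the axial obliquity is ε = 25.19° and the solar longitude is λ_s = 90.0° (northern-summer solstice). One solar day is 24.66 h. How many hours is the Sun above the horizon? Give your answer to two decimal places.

Solar declination: sin δ = sin ε · sin λ_s = sin 25.19° × sin 90.0° = 0.42562, so δ = +25.190°.
Sunrise equation: cos H₀ = −tan φ · tan δ = -2.1572 ≤ −1, so the Sun never sets (polar day) and H₀ = π.
Daylight = 2H₀/(2π) × 24.66 h = (3.1416/π) × 24.66 = 24.66 h.

24.66 h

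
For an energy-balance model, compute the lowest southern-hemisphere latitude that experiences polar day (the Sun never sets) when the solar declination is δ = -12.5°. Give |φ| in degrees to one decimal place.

|φ| = 77.5°

Polar day requires cos H₀ = −tan φ tan δ ≤ −1, i.e. tan φ tan δ ≥ 1.
The boundary is |tan φ| · |tan δ| = 1, so |φ| = 90° − |δ| = 90° − 12.5° = 77.5° in the southern hemisphere.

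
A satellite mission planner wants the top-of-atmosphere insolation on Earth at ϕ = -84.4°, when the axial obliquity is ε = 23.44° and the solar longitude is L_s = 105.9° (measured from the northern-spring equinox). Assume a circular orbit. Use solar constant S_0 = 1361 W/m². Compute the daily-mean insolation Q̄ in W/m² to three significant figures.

Solar declination: sin δ = sin ε · sin L_s = sin 23.44° × sin 105.9° = 0.38257, so δ = +22.493°.
cos h₀ = −tan(-84.4°) tan(+22.493°) = 4.2230 ≥ 1 ⇒ polar night, h₀ = 0 and Q̄ = 0.

Q̄ ≈ 0.00 W/m²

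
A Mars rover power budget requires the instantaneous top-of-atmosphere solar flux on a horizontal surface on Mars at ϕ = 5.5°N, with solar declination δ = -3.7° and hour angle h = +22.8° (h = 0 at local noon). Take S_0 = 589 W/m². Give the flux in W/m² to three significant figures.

536 W/m²

cos θ_z = sin ϕ sin δ + cos ϕ cos δ cos h = -0.006185 + 0.915706 = 0.909521.
Flux = S_0 · cos θ_z = 589 × 0.909521 = 535.7 W/m².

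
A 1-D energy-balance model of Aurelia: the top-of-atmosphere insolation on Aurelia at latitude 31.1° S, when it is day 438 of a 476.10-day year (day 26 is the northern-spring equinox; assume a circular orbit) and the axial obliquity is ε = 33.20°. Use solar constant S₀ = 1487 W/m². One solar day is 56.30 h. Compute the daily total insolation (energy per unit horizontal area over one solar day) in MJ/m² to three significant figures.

110 MJ/m²

Solar longitude: λ_s = 360° × (438 − 26)/476.10 = 311.531°.
sin δ = sin 33.20° × sin 311.531° = -0.40990, so δ = -24.199°.
cos H₀ = −tan(-31.1°) tan(-24.199°) = -0.2711, H₀ = 1.8453 rad.
Bracket: H₀ sin φ sin δ + cos φ cos δ sin H₀ = 1.8453×-0.51653×-0.40990 + 0.85627×0.91213×0.96255 = 0.390697 + 0.751780 = 1.142477.
Q̄ = (S₀/π) × [bracket] = (1487/π) × 1.142477 = 540.76 W/m².
Daily total = Q̄ × 56.30 h × 3600 s/h = 540.76 × 56.30 × 3600 / 10⁶ = 109.6 MJ/m².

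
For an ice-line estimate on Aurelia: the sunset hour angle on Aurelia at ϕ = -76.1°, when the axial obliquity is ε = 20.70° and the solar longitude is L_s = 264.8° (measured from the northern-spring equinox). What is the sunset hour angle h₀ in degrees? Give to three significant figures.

h₀ = 180°

Solar declination: sin δ = sin ε · sin L_s = sin 20.70° × sin 264.8° = -0.35202, so δ = -20.611°.
Sunrise equation: cos h₀ = −tan ϕ · tan δ = -1.5197 ≤ −1, so the host star never sets (polar day) and h₀ = π.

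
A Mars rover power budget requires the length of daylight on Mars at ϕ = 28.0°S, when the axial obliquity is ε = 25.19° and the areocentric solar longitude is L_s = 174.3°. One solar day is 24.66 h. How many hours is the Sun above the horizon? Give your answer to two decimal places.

12.15 h

sin δ = sin 25.19° × sin 174.3° = 0.04227, so δ = +2.423°.
cos h₀ = −tan ϕ · tan δ = −tan(-28.0°) × tan(+2.423°) = 0.0225, so h₀ = 1.5483 rad = 88.71°.
Daylight = 2h₀/(2π) × 24.66 h = (1.5483/π) × 24.66 = 12.15 h.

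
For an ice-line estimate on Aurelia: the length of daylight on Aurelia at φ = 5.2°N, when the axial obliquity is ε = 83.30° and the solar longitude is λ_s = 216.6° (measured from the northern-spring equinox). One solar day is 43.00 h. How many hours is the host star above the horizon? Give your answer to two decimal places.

Solar declination: sin δ = sin ε · sin λ_s = sin 83.30° × sin 216.6° = -0.59215, so δ = -36.310°.
cos H₀ = −tan φ · tan δ = −tan(+5.2°) × tan(-36.310°) = 0.0669, so H₀ = 1.5039 rad = 86.17°.
Daylight = 2H₀/(2π) × 43.00 h = (1.5039/π) × 43.00 = 20.58 h.

20.58 h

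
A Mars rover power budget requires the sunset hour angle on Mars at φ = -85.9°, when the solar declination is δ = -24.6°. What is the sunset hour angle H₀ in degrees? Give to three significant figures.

Sunrise equation: cos H₀ = −tan φ · tan δ = -6.3871 ≤ −1, so the Sun never sets (polar day) and H₀ = π.

H₀ = 180°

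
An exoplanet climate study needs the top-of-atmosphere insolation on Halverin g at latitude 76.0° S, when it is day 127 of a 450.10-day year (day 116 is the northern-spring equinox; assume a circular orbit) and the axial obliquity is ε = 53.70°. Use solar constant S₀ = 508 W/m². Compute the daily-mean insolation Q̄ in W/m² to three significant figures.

Q̄ ≈ 13.4 W/m²

Solar longitude: λ_s = 360° × (127 − 116)/450.10 = 8.798°.
sin δ = sin 53.70° × sin 8.798° = 0.12327, so δ = +7.081°.
cos H₀ = −tan(-76.0°) tan(+7.081°) = 0.4982, H₀ = 1.0493 rad.
Bracket: H₀ sin φ sin δ + cos φ cos δ sin H₀ = 1.0493×-0.97030×0.12327 + 0.24192×0.99237×0.86706 = -0.125506 + 0.208159 = 0.082653.
Q̄ = (S₀/π) × [bracket] = (508/π) × 0.082653 = 13.37 W/m².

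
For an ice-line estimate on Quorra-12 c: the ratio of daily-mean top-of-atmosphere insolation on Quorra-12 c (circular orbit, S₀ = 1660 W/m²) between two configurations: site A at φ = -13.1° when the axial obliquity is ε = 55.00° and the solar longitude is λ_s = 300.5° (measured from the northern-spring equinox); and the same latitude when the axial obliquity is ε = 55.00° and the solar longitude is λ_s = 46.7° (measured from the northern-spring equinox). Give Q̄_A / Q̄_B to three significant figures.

Q̄_A / Q̄_B ≈ 1.65

— Configuration A (φ=-13.1°):
Solar declination: sin δ = sin ε · sin λ_s = sin 55.00° × sin 300.5° = -0.70581, so δ = -44.895°.
cos H₀ = −tan(-13.1°) tan(-44.895°) = -0.2319, H₀ = 1.8048 rad.
Bracket: H₀ sin φ sin δ + cos φ cos δ sin H₀ = 1.8048×-0.22665×-0.70581 + 0.97398×0.70841×0.97275 = 0.288717 + 0.671175 = 0.959892.
Q̄ = (S₀/π) × [bracket] = (1660/π) × 0.959892 = 507.20 W/m².
— Configuration B (φ=-13.1°):
Solar declination: sin δ = sin ε · sin λ_s = sin 55.00° × sin 46.7° = 0.59616, so δ = +36.595°.
cos H₀ = −tan(-13.1°) tan(+36.595°) = 0.1728, H₀ = 1.3971 rad.
Bracket: H₀ sin φ sin δ + cos φ cos δ sin H₀ = 1.3971×-0.22665×0.59616 + 0.97398×0.80287×0.98496 = -0.188776 + 0.770218 = 0.581442.
Q̄ = (S₀/π) × [bracket] = (1660/π) × 0.581442 = 307.23 W/m².
Ratio Q̄_A / Q̄_B = 507.20 / 307.23 = 1.651.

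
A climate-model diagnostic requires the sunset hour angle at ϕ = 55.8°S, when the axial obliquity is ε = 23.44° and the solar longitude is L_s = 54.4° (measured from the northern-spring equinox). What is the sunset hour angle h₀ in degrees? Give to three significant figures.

h₀ = 59.8°

Solar declination: sin δ = sin ε · sin L_s = sin 23.44° × sin 54.4° = 0.32344, so δ = +18.871°.
cos h₀ = −tan ϕ · tan δ = −tan(-55.8°) × tan(+18.871°) = 0.5030, so h₀ = 1.0438 rad = 59.80°.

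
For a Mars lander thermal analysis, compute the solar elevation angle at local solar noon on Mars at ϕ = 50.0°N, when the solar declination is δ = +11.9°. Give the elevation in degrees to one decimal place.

At local noon the hour angle is zero, so the zenith angle equals |ϕ − δ| = |+50.0° − (+11.900°)| = 38.100°.
Elevation = 90° − 38.100° = 51.9°.

51.9°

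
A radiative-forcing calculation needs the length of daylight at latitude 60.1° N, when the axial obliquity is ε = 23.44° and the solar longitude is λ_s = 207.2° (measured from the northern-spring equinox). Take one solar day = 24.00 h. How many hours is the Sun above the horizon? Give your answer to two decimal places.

Solar declination: sin δ = sin ε · sin λ_s = sin 23.44° × sin 207.2° = -0.18183, so δ = -10.476°.
cos H₀ = −tan φ · tan δ = −tan(+60.1°) × tan(-10.476°) = 0.3216, so H₀ = 1.2434 rad = 71.24°.
Daylight = 2H₀/(2π) × 24.00 h = (1.2434/π) × 24.00 = 9.50 h.

9.50 h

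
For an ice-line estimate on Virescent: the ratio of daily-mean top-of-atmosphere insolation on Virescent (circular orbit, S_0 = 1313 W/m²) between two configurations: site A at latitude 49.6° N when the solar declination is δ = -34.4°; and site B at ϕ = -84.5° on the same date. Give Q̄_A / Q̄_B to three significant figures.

Q̄_A / Q̄_B ≈ 0.0249

— Configuration A (ϕ=+49.6°):
cos h₀ = −tan(+49.6°) tan(-34.400°) = 0.8045, h₀ = 0.6359 rad.
Bracket: h₀ sin ϕ sin δ + cos ϕ cos δ sin h₀ = 0.6359×0.76154×-0.56497 + 0.64812×0.82511×0.59390 = -0.273594 + 0.317600 = 0.044006.
Q̄ = (S_0/π) × [bracket] = (1313/π) × 0.044006 = 18.392 W/m².
— Configuration B (ϕ=-84.5°):
cos h₀ = −tan(-84.5°) tan(-34.400°) = -7.1110 ≤ −1 ⇒ polar day, h₀ = π.
Bracket: h₀ sin ϕ sin δ + cos ϕ cos δ sin h₀ = 3.1416×-0.99540×-0.56497 + 0.09585×0.82511×0.00000 = 1.766745 + 0.000000 = 1.766745.
Q̄ = (S_0/π) × [bracket] = (1313/π) × 1.766745 = 738.39 W/m².
Ratio Q̄_A / Q̄_B = 18.392 / 738.39 = 0.02491.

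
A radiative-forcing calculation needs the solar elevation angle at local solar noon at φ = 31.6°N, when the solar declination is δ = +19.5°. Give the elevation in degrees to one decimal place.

At local noon the hour angle is zero, so the zenith angle equals |φ − δ| = |+31.6° − (+19.500°)| = 12.100°.
Elevation = 90° − 12.100° = 77.9°.

77.9°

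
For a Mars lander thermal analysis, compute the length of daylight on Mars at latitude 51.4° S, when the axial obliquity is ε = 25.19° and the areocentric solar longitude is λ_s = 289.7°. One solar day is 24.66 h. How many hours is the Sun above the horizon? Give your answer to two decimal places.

sin δ = sin 25.19° × sin 289.7° = -0.40071, so δ = -23.623°.
cos H₀ = −tan φ · tan δ = −tan(-51.4°) × tan(-23.623°) = -0.5479, so H₀ = 2.1506 rad = 123.22°.
Daylight = 2H₀/(2π) × 24.66 h = (2.1506/π) × 24.66 = 16.88 h.

16.88 h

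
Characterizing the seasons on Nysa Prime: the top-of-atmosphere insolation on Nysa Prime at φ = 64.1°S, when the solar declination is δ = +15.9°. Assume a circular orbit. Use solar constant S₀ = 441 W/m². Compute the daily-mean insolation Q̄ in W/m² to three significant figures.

cos H₀ = −tan(-64.1°) tan(+15.900°) = 0.5866, H₀ = 0.9439 rad.
Bracket: H₀ sin φ sin δ + cos φ cos δ sin H₀ = 0.9439×-0.89956×0.27396 + 0.43680×0.96174×0.80985 = -0.232618 + 0.340208 = 0.107590.
Q̄ = (S₀/π) × [bracket] = (441/π) × 0.107590 = 15.10 W/m².

Q̄ ≈ 15.1 W/m²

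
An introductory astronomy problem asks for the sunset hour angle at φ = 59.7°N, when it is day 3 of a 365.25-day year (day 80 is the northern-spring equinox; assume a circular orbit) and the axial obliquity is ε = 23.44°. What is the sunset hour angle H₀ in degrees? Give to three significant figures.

H₀ = 44.3°

Solar longitude: λ_s = 360° × (3 − 80)/365.25 = -75.893°, i.e. -75.893° + 360° = 284.107°.
sin δ = sin 23.44° × sin 284.107° = -0.38579, so δ = -22.693°.
cos H₀ = −tan φ · tan δ = −tan(+59.7°) × tan(-22.693°) = 0.7156, so H₀ = 0.7733 rad = 44.31°.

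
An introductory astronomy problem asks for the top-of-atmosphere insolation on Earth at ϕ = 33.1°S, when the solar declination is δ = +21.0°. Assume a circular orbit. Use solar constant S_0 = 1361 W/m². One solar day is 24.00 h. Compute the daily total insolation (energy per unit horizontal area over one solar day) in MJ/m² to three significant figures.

18.7 MJ/m²

cos h₀ = −tan(-33.1°) tan(+21.000°) = 0.2502, h₀ = 1.3179 rad.
Bracket: h₀ sin ϕ sin δ + cos ϕ cos δ sin h₀ = 1.3179×-0.54610×0.35837 + 0.83772×0.93358×0.96818 = -0.257921 + 0.757193 = 0.499272.
Q̄ = (S_0/π) × [bracket] = (1361/π) × 0.499272 = 216.29 W/m².
Daily total = Q̄ × 24.00 h × 3600 s/h = 216.29 × 24.00 × 3600 / 10⁶ = 18.69 MJ/m².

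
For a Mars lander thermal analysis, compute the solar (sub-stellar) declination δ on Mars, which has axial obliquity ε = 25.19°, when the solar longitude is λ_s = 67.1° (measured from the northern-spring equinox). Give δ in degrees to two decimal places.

δ = +23.08°

sin δ = sin ε · sin λ_s = sin 25.19° × sin 67.1° = 0.392076.
δ = arcsin(0.392076) = +23.08°.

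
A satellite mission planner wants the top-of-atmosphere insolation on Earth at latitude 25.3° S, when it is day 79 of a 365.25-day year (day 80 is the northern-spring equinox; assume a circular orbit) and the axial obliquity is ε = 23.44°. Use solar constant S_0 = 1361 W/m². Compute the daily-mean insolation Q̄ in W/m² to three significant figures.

Solar longitude: L_s = 360° × (79 − 80)/365.25 = -0.986°, i.e. -0.986° + 360° = 359.014°.
sin δ = sin 23.44° × sin 359.014° = -0.00684, so δ = -0.392°.
cos h₀ = −tan(-25.3°) tan(-0.392°) = -0.0032, h₀ = 1.5740 rad.
Bracket: h₀ sin ϕ sin δ + cos ϕ cos δ sin h₀ = 1.5740×-0.42736×-0.00684 + 0.90408×0.99998×0.99999 = 0.004601 + 0.904053 = 0.908654.
Q̄ = (S_0/π) × [bracket] = (1361/π) × 0.908654 = 393.6 W/m².

Q̄ ≈ 394 W/m²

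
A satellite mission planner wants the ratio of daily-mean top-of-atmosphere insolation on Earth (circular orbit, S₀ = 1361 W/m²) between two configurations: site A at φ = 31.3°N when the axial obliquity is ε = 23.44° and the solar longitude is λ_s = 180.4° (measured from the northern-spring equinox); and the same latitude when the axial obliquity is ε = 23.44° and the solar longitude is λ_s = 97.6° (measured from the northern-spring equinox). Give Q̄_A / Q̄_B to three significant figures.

Q̄_A / Q̄_B ≈ 0.752

— Configuration A (φ=+31.3°):
Solar declination: sin δ = sin ε · sin λ_s = sin 23.44° × sin 180.4° = -0.00278, so δ = -0.159°.
cos H₀ = −tan(+31.3°) tan(-0.159°) = 0.0017, H₀ = 1.5691 rad.
Bracket: H₀ sin φ sin δ + cos φ cos δ sin H₀ = 1.5691×0.51952×-0.00278 + 0.85446×1.00000×1.00000 = -0.002266 + 0.854460 = 0.852194.
Q̄ = (S₀/π) × [bracket] = (1361/π) × 0.852194 = 369.19 W/m².
— Configuration B (φ=+31.3°):
Solar declination: sin δ = sin ε · sin λ_s = sin 23.44° × sin 97.6° = 0.39429, so δ = +23.222°.
cos H₀ = −tan(+31.3°) tan(+23.222°) = -0.2609, H₀ = 1.8347 rad.
Bracket: H₀ sin φ sin δ + cos φ cos δ sin H₀ = 1.8347×0.51952×0.39429 + 0.85446×0.91898×0.96537 = 0.375823 + 0.758039 = 1.133862.
Q̄ = (S₀/π) × [bracket] = (1361/π) × 1.133862 = 491.21 W/m².
Ratio Q̄_A / Q̄_B = 369.19 / 491.21 = 0.7516.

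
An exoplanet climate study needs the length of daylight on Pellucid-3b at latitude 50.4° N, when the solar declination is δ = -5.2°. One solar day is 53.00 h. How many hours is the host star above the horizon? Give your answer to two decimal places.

cos H₀ = −tan φ · tan δ = −tan(+50.4°) × tan(-5.200°) = 0.1100, so H₀ = 1.4606 rad = 83.68°.
Daylight = 2H₀/(2π) × 53.00 h = (1.4606/π) × 53.00 = 24.64 h.

24.64 h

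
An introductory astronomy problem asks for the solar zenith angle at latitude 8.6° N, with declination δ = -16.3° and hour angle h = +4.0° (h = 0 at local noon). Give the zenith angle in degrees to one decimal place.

θ_z = 25.2°

cos θ_z = sin ϕ sin δ + cos ϕ cos δ cos h = -0.041970 + 0.946702 = 0.904732.
θ_z = arccos(0.904732) = 25.2°.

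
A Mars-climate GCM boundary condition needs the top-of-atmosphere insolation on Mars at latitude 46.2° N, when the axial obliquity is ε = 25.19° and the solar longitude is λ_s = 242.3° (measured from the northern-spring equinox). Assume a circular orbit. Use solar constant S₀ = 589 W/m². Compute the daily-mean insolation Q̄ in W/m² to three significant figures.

Solar declination: sin δ = sin ε · sin λ_s = sin 25.19° × sin 242.3° = -0.37684, so δ = -22.138°.
cos H₀ = −tan(+46.2°) tan(-22.138°) = 0.4242, H₀ = 1.1327 rad.
Bracket: H₀ sin φ sin δ + cos φ cos δ sin H₀ = 1.1327×0.72176×-0.37684 + 0.69214×0.92628×0.90555 = -0.308081 + 0.580562 = 0.272481.
Q̄ = (S₀/π) × [bracket] = (589/π) × 0.272481 = 51.09 W/m².

Q̄ ≈ 51.1 W/m²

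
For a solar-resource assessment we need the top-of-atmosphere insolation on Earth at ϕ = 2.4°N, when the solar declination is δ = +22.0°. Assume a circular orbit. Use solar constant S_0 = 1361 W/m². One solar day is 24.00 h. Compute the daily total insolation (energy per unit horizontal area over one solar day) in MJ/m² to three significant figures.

35.6 MJ/m²

cos h₀ = −tan(+2.4°) tan(+22.000°) = -0.0169, h₀ = 1.5877 rad.
Bracket: h₀ sin ϕ sin δ + cos ϕ cos δ sin h₀ = 1.5877×0.04188×0.37461 + 0.99912×0.92718×0.99986 = 0.024909 + 0.926234 = 0.951143.
Q̄ = (S_0/π) × [bracket] = (1361/π) × 0.951143 = 412.05 W/m².
Daily total = Q̄ × 24.00 h × 3600 s/h = 412.05 × 24.00 × 3600 / 10⁶ = 35.60 MJ/m².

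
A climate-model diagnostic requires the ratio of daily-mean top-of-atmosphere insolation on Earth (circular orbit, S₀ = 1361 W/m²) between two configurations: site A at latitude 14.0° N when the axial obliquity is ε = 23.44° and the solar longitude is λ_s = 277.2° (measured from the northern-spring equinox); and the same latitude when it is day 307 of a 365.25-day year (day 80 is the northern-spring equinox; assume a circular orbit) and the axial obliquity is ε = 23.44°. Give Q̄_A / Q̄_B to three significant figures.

Q̄_A / Q̄_B ≈ 0.899

— Configuration A (φ=+14.0°):
Solar declination: sin δ = sin ε · sin λ_s = sin 23.44° × sin 277.2° = -0.39465, so δ = -23.244°.
cos H₀ = −tan(+14.0°) tan(-23.244°) = 0.1071, H₀ = 1.4635 rad.
Bracket: H₀ sin φ sin δ + cos φ cos δ sin H₀ = 1.4635×0.24192×-0.39465 + 0.97030×0.91883×0.99425 = -0.139726 + 0.886414 = 0.746688.
Q̄ = (S₀/π) × [bracket] = (1361/π) × 0.746688 = 323.48 W/m².
— Configuration B (φ=+14.0°):
Solar longitude: λ_s = 360° × (307 − 80)/365.25 = 223.737°.
sin δ = sin 23.44° × sin 223.737° = -0.27501, so δ = -15.963°.
cos H₀ = −tan(+14.0°) tan(-15.963°) = 0.0713, H₀ = 1.4994 rad.
Bracket: H₀ sin φ sin δ + cos φ cos δ sin H₀ = 1.4994×0.24192×-0.27501 + 0.97030×0.96144×0.99745 = -0.099756 + 0.930506 = 0.830750.
Q̄ = (S₀/π) × [bracket] = (1361/π) × 0.830750 = 359.90 W/m².
Ratio Q̄_A / Q̄_B = 323.48 / 359.90 = 0.8988.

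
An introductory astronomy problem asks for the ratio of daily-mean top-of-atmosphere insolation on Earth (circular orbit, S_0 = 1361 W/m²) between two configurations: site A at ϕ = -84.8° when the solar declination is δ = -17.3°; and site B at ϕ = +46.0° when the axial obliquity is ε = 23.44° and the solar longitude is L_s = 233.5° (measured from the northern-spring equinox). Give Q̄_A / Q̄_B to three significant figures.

Q̄_A / Q̄_B ≈ 2.76

— Configuration A (ϕ=-84.8°):
cos h₀ = −tan(-84.8°) tan(-17.300°) = -3.4224 ≤ −1 ⇒ polar day, h₀ = π.
Bracket: h₀ sin ϕ sin δ + cos ϕ cos δ sin h₀ = 3.1416×-0.99588×-0.29737 + 0.09063×0.95476×0.00000 = 0.930369 + 0.000000 = 0.930369.
Q̄ = (S_0/π) × [bracket] = (1361/π) × 0.930369 = 403.05 W/m².
— Configuration B (ϕ=+46.0°):
Solar declination: sin δ = sin ε · sin L_s = sin 23.44° × sin 233.5° = -0.31977, so δ = -18.649°.
cos h₀ = −tan(+46.0°) tan(-18.649°) = 0.3495, h₀ = 1.2138 rad.
Bracket: h₀ sin ϕ sin δ + cos ϕ cos δ sin h₀ = 1.2138×0.71934×-0.31977 + 0.69466×0.94750×0.93695 = -0.279202 + 0.616691 = 0.337489.
Q̄ = (S_0/π) × [bracket] = (1361/π) × 0.337489 = 146.21 W/m².
Ratio Q̄_A / Q̄_B = 403.05 / 146.21 = 2.757.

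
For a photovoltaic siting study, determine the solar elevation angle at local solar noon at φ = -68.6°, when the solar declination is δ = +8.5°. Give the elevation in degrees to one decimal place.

At local noon the hour angle is zero, so the zenith angle equals |φ − δ| = |-68.6° − (+8.500°)| = 77.100°.
Elevation = 90° − 77.100° = 12.9°.

12.9°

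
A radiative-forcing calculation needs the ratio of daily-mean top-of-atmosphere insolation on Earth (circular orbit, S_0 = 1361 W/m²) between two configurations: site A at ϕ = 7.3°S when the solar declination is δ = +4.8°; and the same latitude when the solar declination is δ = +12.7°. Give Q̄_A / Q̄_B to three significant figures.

— Configuration A (ϕ=-7.3°):
cos h₀ = −tan(-7.3°) tan(+4.800°) = 0.0108, h₀ = 1.5600 rad.
Bracket: h₀ sin ϕ sin δ + cos ϕ cos δ sin h₀ = 1.5600×-0.12706×0.08368 + 0.99189×0.99649×0.99994 = -0.016587 + 0.988349 = 0.971762.
Q̄ = (S_0/π) × [bracket] = (1361/π) × 0.971762 = 420.99 W/m².
— Configuration B (ϕ=-7.3°):
cos h₀ = −tan(-7.3°) tan(+12.700°) = 0.0289, h₀ = 1.5419 rad.
Bracket: h₀ sin ϕ sin δ + cos ϕ cos δ sin h₀ = 1.5419×-0.12706×0.21985 + 0.99189×0.97553×0.99958 = -0.043072 + 0.967212 = 0.924140.
Q̄ = (S_0/π) × [bracket] = (1361/π) × 0.924140 = 400.36 W/m².
Ratio Q̄_A / Q̄_B = 420.99 / 400.36 = 1.052.

Q̄_A / Q̄_B ≈ 1.05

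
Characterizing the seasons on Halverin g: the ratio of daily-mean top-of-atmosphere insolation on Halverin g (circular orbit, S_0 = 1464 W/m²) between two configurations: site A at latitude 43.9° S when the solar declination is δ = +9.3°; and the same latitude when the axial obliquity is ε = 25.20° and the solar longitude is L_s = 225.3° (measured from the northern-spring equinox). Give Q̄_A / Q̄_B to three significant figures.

— Configuration A (ϕ=-43.9°):
cos h₀ = −tan(-43.9°) tan(+9.300°) = 0.1576, h₀ = 1.4126 rad.
Bracket: h₀ sin ϕ sin δ + cos ϕ cos δ sin h₀ = 1.4126×-0.69340×0.16160 + 0.72055×0.98686×0.98751 = -0.158287 + 0.702201 = 0.543914.
Q̄ = (S_0/π) × [bracket] = (1464/π) × 0.543914 = 253.47 W/m².
— Configuration B (ϕ=-43.9°):
Solar declination: sin δ = sin ε · sin L_s = sin 25.20° × sin 225.3° = -0.30264, so δ = -17.616°.
cos h₀ = −tan(-43.9°) tan(-17.616°) = -0.3056, h₀ = 1.8813 rad.
Bracket: h₀ sin ϕ sin δ + cos ϕ cos δ sin h₀ = 1.8813×-0.69340×-0.30264 + 0.72055×0.95310×0.95217 = 0.394792 + 0.653909 = 1.048701.
Q̄ = (S_0/π) × [bracket] = (1464/π) × 1.048701 = 488.70 W/m².
Ratio Q̄_A / Q̄_B = 253.47 / 488.70 = 0.5187.

Q̄_A / Q̄_B ≈ 0.519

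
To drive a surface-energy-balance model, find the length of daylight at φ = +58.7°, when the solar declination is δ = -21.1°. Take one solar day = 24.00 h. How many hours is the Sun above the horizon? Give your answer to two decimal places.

cos H₀ = −tan φ · tan δ = −tan(+58.7°) × tan(-21.100°) = 0.6346, so H₀ = 0.8833 rad = 50.61°.
Daylight = 2H₀/(2π) × 24.00 h = (0.8833/π) × 24.00 = 6.75 h.

6.75 h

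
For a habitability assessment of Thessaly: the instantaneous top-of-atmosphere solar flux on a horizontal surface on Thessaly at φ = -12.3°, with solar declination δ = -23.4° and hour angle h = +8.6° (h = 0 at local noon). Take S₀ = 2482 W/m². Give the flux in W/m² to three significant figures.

cos θ_z = sin φ sin δ + cos φ cos δ cos h = 0.084605 + 0.886606 = 0.971211.
Flux = S₀ · cos θ_z = 2482 × 0.971211 = 2411 W/m².

2.41e+03 W/m²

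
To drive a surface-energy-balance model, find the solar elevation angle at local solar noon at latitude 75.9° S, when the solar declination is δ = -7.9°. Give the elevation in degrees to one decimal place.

At local noon the hour angle is zero, so the zenith angle equals |ϕ − δ| = |-75.9° − (-7.900°)| = 68.000°.
Elevation = 90° − 68.000° = 22.0°.

22.0°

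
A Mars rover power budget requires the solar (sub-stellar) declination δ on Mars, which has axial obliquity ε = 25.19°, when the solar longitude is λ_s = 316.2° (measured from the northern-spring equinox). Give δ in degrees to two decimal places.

δ = -17.13°

sin δ = sin ε · sin λ_s = sin 25.19° × sin 316.2° = -0.294591.
δ = arcsin(-0.294591) = -17.13°.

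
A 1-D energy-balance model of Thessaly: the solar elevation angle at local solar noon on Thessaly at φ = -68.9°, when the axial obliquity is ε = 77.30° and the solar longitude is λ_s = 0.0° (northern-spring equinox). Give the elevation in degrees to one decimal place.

Solar declination: sin δ = sin ε · sin λ_s = sin 77.30° × sin 0.0° = 0.00000, so δ = +0.000°.
At local noon the hour angle is zero, so the zenith angle equals |φ − δ| = |-68.9° − (+0.000°)| = 68.900°.
Elevation = 90° − 68.900° = 21.1°.

21.1°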